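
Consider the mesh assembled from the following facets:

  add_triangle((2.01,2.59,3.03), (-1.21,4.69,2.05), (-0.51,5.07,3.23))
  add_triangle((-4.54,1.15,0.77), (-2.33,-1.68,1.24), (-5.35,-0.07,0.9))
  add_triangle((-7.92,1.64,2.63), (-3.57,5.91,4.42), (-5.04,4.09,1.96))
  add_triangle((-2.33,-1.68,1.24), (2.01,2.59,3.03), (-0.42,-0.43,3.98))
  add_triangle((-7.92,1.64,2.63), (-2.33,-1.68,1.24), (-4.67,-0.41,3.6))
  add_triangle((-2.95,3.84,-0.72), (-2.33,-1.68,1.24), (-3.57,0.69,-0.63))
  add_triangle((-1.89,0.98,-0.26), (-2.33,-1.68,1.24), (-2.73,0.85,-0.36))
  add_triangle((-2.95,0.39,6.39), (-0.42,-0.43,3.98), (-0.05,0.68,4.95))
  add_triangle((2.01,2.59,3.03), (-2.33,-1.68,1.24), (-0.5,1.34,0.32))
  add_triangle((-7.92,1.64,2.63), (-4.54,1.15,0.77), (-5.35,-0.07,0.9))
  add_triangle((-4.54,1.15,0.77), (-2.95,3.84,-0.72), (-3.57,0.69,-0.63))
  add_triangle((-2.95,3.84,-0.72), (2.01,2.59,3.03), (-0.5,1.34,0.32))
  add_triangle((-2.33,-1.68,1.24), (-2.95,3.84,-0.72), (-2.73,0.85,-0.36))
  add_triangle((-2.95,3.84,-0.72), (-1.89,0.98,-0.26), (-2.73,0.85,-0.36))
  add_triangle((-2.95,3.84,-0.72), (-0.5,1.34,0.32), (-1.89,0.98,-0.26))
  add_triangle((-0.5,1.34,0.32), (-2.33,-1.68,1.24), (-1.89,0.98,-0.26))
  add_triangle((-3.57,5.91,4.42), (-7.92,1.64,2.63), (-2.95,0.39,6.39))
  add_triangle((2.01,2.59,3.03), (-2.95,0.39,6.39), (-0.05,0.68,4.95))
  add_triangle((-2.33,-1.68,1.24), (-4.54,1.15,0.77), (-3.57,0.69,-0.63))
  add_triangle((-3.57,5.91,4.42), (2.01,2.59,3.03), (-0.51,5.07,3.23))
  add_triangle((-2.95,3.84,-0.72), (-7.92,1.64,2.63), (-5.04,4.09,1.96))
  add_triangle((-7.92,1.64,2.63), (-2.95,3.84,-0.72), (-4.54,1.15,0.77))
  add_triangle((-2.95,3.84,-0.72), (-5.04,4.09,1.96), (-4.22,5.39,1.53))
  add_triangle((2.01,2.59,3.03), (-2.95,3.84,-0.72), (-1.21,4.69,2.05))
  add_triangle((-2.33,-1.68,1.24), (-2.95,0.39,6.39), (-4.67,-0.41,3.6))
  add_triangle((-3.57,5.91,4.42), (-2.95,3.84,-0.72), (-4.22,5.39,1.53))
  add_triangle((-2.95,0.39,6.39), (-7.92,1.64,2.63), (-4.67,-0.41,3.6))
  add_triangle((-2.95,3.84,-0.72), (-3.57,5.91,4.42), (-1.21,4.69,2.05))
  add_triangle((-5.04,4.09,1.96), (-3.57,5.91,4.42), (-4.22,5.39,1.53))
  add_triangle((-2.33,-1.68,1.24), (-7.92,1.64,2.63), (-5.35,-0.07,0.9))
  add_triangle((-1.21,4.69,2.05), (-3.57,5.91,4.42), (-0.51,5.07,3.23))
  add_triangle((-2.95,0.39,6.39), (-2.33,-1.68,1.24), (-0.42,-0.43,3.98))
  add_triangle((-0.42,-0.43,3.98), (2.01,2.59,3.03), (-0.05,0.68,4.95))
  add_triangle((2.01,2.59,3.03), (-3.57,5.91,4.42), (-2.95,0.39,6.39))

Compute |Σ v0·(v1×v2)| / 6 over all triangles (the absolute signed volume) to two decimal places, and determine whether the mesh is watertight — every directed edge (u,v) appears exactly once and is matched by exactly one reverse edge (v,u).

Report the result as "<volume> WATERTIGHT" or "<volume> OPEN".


142.79 WATERTIGHT

Per-triangle v0·(v1×v2)/6:
  t1: +0.9387
  t2: -0.9237
  t3: +11.0521
  t4: -1.8665
  t5: +5.0019
  t6: -2.9597
  t7: -0.2639
  t8: +2.1723
  t9: -2.6834
  t10: +1.3896
  t11: +3.0891
  t12: -0.2711
  t13: +1.6945
  t14: -0.0447
  t15: -0.3899
  t16: -0.8850
  t17: +37.8711
  t18: +4.3534
  t19: +2.2593
  t20: +4.7260
  t21: +8.0551
  t22: +2.6731
  t23: +2.9478
  t24: +2.1144
  t25: +4.4457
  t26: +1.8580
  t27: +9.2369
  t28: +6.6474
  t29: +5.2864
  t30: +3.2271
  t31: +2.7667
  t32: +3.9098
  t33: +0.9632
  t34: +24.3939
Σ = +142.7856 → |volume| = 142.79

Directed edges: 102 total, each appears once with its reverse present → watertight.


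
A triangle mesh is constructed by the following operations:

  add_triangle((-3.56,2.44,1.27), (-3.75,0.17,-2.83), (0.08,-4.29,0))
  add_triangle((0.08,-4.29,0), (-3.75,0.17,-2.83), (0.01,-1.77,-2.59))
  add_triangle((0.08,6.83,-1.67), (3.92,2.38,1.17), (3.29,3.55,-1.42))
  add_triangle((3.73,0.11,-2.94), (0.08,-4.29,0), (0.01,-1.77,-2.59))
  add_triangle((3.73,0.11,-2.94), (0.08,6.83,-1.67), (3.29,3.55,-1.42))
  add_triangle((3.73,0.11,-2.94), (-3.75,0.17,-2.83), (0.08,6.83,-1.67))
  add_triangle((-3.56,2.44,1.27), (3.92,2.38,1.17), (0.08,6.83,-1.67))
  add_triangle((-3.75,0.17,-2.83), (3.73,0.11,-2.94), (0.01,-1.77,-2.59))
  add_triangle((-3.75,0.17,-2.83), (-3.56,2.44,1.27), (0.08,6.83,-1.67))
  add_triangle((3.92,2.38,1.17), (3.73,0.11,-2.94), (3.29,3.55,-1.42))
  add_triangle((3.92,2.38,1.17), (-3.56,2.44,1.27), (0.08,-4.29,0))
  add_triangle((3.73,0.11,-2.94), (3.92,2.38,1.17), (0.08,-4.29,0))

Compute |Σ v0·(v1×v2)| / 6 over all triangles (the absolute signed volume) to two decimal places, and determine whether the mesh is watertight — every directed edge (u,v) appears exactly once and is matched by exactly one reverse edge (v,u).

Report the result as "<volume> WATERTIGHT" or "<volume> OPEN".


133.09 WATERTIGHT

Per-triangle v0·(v1×v2)/6:
  t1: +10.5137
  t2: +6.8920
  t3: +8.9239
  t4: +6.9596
  t5: +8.4291
  t6: +24.2775
  t7: +15.4267
  t8: +6.8178
  t9: +19.3630
  t10: +7.4925
  t11: +6.5399
  t12: +11.4556
Σ = +133.0913 → |volume| = 133.09

Directed edges: 36 total, each appears once with its reverse present → watertight.


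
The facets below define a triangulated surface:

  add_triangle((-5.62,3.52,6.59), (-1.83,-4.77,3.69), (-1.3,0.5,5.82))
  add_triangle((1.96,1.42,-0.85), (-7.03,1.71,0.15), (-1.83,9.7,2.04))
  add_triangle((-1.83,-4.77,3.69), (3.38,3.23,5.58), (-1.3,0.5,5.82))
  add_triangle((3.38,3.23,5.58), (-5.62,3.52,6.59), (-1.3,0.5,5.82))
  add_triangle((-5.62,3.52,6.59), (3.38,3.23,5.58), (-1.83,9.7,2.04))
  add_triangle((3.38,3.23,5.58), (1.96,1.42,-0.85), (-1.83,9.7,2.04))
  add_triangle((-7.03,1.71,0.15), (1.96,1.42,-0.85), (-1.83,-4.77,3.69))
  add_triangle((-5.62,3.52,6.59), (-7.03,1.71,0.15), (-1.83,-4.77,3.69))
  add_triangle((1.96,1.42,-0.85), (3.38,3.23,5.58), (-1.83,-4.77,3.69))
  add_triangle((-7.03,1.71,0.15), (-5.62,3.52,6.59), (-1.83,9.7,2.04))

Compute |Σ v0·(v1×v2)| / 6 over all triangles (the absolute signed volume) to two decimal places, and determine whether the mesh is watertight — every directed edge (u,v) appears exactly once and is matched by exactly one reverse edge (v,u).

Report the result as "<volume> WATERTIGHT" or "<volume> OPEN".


302.43 WATERTIGHT

Per-triangle v0·(v1×v2)/6:
  t1: +23.3497
  t2: +13.2104
  t3: +20.1450
  t4: +24.3230
  t5: +76.9924
  t6: +25.0593
  t7: -3.1755
  t8: +48.7446
  t9: +8.6664
  t10: +65.1116
Σ = +302.4269 → |volume| = 302.43

Directed edges: 30 total, each appears once with its reverse present → watertight.


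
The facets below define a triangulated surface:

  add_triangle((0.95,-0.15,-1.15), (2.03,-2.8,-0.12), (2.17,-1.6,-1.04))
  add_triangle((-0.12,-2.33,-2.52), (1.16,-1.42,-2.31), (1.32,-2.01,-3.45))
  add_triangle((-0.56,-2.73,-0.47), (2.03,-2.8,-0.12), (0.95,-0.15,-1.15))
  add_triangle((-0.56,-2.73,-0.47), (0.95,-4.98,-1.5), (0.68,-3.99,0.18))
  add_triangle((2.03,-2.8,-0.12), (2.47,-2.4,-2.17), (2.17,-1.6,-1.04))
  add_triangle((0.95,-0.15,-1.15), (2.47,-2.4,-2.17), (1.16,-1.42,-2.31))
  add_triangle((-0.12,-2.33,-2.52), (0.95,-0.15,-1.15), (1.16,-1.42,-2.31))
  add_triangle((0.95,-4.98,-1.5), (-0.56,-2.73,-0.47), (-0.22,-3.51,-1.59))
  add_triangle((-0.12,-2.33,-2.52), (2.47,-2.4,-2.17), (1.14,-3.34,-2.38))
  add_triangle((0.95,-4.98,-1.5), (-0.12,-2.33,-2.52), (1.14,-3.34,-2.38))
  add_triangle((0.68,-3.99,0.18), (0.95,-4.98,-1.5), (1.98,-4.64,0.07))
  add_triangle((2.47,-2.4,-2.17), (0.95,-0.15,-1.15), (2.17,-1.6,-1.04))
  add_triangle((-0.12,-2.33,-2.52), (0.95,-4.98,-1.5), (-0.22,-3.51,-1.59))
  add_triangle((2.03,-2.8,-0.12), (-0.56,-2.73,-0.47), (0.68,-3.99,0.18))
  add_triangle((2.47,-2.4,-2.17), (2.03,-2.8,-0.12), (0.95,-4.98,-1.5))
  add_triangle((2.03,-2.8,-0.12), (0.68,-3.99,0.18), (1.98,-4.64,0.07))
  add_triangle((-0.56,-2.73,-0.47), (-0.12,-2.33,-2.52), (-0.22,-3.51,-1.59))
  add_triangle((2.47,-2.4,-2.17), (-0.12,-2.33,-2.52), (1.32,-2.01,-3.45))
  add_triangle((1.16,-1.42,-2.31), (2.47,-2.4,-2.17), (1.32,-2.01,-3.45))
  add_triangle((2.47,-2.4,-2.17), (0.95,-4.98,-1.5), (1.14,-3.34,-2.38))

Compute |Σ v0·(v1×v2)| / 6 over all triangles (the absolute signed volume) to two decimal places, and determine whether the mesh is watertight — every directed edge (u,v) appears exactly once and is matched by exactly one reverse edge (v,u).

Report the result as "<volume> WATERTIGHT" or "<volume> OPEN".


Per-triangle v0·(v1×v2)/6:
  t1: -0.1576
  t2: -0.1831
  t3: -1.4937
  t4: +1.2158
  t5: +0.6434
  t6: +0.4489
  t7: +0.1851
  t8: +0.7380
  t9: +1.0243
  t10: +1.4026
  t11: +1.3545
  t12: +0.3418
  t13: +1.0929
  t14: -0.7804
  t15: +3.0048
  t16: -0.0509
  t17: +0.3215
  t18: +1.5206
  t19: +0.1104
  t20: +1.6907
Σ = +12.4294 → |volume| = 12.43

Directed edges: 60 total; 6 unmatched, e.g. (0.95,-0.15,-1.15)→(-0.56,-2.73,-0.47) → open.

12.43 OPEN


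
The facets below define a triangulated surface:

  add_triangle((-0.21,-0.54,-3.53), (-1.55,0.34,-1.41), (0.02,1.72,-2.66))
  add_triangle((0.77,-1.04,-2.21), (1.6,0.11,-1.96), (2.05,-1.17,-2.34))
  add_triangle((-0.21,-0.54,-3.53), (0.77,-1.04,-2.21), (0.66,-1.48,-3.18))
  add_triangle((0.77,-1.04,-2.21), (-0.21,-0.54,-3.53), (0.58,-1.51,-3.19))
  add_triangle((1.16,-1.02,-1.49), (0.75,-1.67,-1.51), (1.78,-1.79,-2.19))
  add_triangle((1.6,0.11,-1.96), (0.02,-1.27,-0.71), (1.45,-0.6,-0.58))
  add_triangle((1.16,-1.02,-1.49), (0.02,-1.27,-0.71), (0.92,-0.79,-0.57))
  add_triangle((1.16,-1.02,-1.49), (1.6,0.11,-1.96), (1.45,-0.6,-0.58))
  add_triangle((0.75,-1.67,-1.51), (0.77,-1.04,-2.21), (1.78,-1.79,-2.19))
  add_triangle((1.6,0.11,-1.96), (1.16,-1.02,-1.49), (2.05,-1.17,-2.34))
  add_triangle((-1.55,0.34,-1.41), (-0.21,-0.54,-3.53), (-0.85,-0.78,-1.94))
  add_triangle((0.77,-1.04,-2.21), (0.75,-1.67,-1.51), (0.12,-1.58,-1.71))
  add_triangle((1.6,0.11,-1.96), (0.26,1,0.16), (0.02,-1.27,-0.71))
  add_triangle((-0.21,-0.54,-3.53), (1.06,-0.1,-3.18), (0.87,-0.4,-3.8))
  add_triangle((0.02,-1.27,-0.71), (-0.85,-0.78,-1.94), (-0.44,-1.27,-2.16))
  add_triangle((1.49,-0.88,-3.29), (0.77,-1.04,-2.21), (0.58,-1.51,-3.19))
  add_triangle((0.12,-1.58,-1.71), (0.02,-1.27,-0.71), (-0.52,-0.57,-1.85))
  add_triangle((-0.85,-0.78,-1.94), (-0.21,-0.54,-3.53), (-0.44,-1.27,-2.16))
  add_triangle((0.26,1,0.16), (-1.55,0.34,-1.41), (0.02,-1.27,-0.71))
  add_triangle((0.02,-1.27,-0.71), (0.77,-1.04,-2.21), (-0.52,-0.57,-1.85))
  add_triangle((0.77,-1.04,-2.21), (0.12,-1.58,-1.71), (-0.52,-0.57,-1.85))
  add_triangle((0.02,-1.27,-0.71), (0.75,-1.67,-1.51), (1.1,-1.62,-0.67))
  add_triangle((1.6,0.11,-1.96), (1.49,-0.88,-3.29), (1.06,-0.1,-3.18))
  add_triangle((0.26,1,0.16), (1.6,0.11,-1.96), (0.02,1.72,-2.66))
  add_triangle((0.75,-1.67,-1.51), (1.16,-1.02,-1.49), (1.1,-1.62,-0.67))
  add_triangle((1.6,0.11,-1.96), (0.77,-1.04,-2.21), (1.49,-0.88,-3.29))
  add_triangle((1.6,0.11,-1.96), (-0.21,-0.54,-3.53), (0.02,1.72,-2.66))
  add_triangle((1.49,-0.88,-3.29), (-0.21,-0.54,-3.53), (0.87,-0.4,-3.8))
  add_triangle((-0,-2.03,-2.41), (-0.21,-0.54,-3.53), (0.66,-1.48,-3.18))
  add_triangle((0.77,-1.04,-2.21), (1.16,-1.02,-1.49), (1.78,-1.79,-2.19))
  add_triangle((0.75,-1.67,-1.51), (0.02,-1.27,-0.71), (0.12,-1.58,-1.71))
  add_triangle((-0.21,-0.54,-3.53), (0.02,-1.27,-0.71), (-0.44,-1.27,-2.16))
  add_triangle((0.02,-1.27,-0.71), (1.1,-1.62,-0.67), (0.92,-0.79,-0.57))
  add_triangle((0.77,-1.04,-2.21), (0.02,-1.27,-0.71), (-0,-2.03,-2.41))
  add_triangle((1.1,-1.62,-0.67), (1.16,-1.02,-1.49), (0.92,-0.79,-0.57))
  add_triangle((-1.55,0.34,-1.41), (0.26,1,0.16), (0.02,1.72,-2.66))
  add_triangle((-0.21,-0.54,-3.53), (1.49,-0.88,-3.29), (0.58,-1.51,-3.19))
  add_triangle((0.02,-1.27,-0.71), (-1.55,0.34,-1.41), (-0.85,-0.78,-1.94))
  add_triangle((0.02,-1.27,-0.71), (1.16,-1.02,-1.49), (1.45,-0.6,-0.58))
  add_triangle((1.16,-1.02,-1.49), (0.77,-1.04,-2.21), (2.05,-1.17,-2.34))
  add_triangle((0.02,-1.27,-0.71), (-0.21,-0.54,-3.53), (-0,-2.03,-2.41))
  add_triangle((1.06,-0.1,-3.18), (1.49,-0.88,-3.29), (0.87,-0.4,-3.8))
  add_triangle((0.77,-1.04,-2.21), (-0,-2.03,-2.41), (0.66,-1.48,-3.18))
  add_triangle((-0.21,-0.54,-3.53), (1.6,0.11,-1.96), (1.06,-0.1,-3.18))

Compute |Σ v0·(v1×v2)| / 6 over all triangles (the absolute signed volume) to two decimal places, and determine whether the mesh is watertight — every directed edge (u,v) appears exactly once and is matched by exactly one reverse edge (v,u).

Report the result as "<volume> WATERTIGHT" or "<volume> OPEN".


Per-triangle v0·(v1×v2)/6:
  t1: +1.8929
  t2: +0.4927
  t3: +0.1763
  t4: -0.2241
  t5: -0.0426
  t6: -0.5335
  t7: -0.1456
  t8: +0.3637
  t9: +0.2968
  t10: -0.0743
  t11: +0.6570
  t12: +0.2321
  t13: -0.0173
  t14: +0.1160
  t15: +0.1182
  t16: +0.1297
  t17: +0.1234
  t18: +0.3175
  t19: -0.2239
  t20: -0.4266
  t21: +0.3852
  t22: +0.1672
  t23: +0.4254
  t24: +0.9095
  t25: +0.2141
  t26: +0.0950
  t27: +2.1051
  t28: +0.4227
  t29: +0.7462
  t30: +0.0598
  t31: +0.1150
  t32: +0.2472
  t33: -0.0745
  t34: +0.2144
  t35: +0.0799
  t36: +0.6972
  t37: +0.8430
  t38: +0.1997
  t39: +0.2212
  t40: +0.1287
  t41: +0.0371
  t42: +0.2217
  t43: +0.1529
  t44: -0.0891
Σ = +11.7533 → |volume| = 11.75

Directed edges: 132 total, each appears once with its reverse present → watertight.

11.75 WATERTIGHT


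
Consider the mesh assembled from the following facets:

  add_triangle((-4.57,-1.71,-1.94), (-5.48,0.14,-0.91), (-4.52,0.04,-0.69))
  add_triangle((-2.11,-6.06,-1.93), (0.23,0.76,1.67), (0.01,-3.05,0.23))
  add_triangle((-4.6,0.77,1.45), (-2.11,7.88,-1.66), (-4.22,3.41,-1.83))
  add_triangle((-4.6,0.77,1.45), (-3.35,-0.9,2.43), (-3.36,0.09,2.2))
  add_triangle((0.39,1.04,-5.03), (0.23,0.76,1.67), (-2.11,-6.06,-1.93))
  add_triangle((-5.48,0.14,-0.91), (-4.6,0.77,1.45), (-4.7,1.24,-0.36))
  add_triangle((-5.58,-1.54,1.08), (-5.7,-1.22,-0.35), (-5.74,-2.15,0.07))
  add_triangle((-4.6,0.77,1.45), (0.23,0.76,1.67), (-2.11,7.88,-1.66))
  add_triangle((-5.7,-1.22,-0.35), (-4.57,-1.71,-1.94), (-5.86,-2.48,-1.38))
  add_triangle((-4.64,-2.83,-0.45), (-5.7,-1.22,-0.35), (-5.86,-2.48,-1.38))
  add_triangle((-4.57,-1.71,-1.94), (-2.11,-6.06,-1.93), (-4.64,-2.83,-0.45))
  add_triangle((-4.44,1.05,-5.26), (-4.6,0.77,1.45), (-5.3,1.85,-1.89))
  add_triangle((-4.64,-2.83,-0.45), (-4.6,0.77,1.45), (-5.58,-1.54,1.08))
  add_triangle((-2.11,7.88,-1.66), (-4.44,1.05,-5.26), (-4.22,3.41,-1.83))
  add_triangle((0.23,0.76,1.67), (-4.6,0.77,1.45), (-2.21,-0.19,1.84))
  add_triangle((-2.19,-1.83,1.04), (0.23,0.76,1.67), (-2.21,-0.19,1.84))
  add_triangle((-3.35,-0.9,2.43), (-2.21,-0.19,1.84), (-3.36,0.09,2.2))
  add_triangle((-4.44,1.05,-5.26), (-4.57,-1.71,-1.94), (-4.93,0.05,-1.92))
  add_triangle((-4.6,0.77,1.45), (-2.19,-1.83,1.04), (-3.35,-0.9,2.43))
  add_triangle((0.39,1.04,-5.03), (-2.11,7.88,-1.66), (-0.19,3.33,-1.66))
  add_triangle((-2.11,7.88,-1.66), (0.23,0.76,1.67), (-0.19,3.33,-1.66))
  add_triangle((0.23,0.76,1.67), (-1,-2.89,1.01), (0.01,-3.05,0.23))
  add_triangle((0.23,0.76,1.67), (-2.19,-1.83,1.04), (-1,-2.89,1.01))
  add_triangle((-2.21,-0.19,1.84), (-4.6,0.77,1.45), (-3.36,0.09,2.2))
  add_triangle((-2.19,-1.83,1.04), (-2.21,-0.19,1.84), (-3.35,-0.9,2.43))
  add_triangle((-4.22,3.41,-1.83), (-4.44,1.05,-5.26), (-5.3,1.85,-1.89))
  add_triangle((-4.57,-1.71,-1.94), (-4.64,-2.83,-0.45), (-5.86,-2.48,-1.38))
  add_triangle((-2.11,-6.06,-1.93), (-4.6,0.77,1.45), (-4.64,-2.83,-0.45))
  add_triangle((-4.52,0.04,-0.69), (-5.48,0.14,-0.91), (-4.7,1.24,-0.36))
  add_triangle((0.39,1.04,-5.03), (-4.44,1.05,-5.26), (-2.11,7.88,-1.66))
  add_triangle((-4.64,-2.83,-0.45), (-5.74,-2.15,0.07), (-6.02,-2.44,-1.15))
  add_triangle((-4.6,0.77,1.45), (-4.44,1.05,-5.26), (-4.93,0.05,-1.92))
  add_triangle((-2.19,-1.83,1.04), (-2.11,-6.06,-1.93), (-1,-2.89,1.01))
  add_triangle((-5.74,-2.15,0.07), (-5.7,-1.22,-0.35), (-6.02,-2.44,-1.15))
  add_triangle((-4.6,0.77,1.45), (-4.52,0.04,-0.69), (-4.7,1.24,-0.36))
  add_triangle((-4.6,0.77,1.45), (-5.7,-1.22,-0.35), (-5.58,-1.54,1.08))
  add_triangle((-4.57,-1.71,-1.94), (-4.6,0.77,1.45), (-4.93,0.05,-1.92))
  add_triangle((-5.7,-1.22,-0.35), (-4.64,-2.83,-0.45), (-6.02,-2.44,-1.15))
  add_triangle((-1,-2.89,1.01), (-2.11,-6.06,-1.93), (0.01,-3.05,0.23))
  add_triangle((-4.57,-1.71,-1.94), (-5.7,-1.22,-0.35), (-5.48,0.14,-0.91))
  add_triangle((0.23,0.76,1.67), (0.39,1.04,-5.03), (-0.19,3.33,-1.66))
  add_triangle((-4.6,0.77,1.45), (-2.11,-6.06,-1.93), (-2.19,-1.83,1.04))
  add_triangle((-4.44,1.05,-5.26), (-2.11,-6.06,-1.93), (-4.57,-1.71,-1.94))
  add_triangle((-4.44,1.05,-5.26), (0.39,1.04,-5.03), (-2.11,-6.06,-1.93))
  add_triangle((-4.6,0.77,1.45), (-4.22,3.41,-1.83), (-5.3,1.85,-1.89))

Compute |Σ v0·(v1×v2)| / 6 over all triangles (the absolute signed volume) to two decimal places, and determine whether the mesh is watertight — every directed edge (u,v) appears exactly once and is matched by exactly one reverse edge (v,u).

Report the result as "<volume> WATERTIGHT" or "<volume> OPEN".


186.05 OPEN

Per-triangle v0·(v1×v2)/6:
  t1: -0.1825
  t2: -1.5880
  t3: +13.4168
  t4: +0.7800
  t5: -0.1472
  t6: +2.0139
  t7: +1.1066
  t8: +11.4786
  t9: +1.2230
  t10: +1.5880
  t11: +6.9624
  t12: +4.0784
  t13: -1.7505
  t14: +15.8122
  t15: +1.4480
  t16: +0.9121
  t17: +0.1848
  t18: +5.2277
  t19: +1.9223
  t20: +3.5918
  t21: +2.2322
  t22: +0.9800
  t23: +1.4451
  t24: -0.0756
  t25: +0.0406
  t26: +6.4343
  t27: +0.5902
  t28: +2.2281
  t29: -0.0910
  t30: +30.7007
  t31: +1.1884
  t32: +4.7752
  t33: +3.0378
  t34: +1.1452
  t35: -1.7466
  t36: +2.9402
  t37: +4.5827
  t38: -1.1811
  t39: +2.0824
  t40: +2.4684
  t41: +1.1954
  t42: +6.0896
  t43: +15.6851
  t44: +26.1791
  t45: +5.0476
Σ = +186.0523 → |volume| = 186.05

Directed edges: 135 total; 9 unmatched, e.g. (-4.52,0.04,-0.69)→(-4.57,-1.71,-1.94) → open.


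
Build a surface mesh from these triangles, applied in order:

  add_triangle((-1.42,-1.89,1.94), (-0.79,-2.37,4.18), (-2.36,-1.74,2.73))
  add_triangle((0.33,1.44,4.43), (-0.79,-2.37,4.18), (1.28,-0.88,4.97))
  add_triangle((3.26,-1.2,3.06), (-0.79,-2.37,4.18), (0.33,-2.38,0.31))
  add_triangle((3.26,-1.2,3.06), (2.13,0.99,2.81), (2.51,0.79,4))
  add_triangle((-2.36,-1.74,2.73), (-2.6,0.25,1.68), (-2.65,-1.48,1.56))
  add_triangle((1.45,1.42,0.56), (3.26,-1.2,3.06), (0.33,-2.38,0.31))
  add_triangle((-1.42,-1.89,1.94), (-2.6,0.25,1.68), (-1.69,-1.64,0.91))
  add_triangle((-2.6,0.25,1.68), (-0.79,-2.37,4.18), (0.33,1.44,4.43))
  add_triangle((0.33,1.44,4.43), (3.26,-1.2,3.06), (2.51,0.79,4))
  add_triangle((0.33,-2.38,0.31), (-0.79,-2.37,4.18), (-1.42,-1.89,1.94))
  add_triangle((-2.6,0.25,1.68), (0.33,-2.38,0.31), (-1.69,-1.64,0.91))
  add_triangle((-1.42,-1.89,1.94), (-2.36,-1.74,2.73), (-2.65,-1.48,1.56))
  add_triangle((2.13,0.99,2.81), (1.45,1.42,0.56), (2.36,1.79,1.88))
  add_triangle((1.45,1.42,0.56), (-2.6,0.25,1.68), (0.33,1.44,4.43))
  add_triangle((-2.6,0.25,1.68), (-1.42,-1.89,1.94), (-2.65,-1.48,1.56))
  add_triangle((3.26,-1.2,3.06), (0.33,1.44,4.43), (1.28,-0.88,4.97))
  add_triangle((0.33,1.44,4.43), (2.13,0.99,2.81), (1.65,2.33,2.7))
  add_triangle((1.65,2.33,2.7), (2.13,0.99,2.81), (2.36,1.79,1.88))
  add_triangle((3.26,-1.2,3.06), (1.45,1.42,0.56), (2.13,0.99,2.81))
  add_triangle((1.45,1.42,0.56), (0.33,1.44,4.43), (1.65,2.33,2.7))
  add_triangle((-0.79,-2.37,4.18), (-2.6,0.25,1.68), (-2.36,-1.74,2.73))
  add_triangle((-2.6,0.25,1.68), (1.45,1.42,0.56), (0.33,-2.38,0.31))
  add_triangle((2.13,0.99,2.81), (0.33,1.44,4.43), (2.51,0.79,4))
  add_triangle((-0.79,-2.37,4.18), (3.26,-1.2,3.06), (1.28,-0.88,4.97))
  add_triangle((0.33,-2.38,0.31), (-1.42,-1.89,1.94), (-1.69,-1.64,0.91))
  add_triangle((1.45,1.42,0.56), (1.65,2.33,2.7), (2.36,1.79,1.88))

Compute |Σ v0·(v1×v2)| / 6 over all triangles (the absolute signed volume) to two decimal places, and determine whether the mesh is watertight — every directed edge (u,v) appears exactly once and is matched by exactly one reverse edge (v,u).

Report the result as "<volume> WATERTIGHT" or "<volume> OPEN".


42.70 WATERTIGHT

Per-triangle v0·(v1×v2)/6:
  t1: +0.8740
  t2: +4.5340
  t3: +6.0390
  t4: +0.8297
  t5: +1.0357
  t6: +0.9827
  t7: +0.9585
  t8: +7.2617
  t9: +2.4422
  t10: +1.8314
  t11: -0.5939
  t12: +0.4438
  t13: +0.0062
  t14: +2.1830
  t15: -0.9024
  t16: +4.1125
  t17: +1.9776
  t18: +0.8132
  t19: +1.6327
  t20: -0.1858
  t21: +1.8504
  t22: -1.8768
  t23: +0.8486
  t24: +4.3549
  t25: +0.8236
  t26: +0.4270
Σ = +42.7035 → |volume| = 42.70

Directed edges: 78 total, each appears once with its reverse present → watertight.


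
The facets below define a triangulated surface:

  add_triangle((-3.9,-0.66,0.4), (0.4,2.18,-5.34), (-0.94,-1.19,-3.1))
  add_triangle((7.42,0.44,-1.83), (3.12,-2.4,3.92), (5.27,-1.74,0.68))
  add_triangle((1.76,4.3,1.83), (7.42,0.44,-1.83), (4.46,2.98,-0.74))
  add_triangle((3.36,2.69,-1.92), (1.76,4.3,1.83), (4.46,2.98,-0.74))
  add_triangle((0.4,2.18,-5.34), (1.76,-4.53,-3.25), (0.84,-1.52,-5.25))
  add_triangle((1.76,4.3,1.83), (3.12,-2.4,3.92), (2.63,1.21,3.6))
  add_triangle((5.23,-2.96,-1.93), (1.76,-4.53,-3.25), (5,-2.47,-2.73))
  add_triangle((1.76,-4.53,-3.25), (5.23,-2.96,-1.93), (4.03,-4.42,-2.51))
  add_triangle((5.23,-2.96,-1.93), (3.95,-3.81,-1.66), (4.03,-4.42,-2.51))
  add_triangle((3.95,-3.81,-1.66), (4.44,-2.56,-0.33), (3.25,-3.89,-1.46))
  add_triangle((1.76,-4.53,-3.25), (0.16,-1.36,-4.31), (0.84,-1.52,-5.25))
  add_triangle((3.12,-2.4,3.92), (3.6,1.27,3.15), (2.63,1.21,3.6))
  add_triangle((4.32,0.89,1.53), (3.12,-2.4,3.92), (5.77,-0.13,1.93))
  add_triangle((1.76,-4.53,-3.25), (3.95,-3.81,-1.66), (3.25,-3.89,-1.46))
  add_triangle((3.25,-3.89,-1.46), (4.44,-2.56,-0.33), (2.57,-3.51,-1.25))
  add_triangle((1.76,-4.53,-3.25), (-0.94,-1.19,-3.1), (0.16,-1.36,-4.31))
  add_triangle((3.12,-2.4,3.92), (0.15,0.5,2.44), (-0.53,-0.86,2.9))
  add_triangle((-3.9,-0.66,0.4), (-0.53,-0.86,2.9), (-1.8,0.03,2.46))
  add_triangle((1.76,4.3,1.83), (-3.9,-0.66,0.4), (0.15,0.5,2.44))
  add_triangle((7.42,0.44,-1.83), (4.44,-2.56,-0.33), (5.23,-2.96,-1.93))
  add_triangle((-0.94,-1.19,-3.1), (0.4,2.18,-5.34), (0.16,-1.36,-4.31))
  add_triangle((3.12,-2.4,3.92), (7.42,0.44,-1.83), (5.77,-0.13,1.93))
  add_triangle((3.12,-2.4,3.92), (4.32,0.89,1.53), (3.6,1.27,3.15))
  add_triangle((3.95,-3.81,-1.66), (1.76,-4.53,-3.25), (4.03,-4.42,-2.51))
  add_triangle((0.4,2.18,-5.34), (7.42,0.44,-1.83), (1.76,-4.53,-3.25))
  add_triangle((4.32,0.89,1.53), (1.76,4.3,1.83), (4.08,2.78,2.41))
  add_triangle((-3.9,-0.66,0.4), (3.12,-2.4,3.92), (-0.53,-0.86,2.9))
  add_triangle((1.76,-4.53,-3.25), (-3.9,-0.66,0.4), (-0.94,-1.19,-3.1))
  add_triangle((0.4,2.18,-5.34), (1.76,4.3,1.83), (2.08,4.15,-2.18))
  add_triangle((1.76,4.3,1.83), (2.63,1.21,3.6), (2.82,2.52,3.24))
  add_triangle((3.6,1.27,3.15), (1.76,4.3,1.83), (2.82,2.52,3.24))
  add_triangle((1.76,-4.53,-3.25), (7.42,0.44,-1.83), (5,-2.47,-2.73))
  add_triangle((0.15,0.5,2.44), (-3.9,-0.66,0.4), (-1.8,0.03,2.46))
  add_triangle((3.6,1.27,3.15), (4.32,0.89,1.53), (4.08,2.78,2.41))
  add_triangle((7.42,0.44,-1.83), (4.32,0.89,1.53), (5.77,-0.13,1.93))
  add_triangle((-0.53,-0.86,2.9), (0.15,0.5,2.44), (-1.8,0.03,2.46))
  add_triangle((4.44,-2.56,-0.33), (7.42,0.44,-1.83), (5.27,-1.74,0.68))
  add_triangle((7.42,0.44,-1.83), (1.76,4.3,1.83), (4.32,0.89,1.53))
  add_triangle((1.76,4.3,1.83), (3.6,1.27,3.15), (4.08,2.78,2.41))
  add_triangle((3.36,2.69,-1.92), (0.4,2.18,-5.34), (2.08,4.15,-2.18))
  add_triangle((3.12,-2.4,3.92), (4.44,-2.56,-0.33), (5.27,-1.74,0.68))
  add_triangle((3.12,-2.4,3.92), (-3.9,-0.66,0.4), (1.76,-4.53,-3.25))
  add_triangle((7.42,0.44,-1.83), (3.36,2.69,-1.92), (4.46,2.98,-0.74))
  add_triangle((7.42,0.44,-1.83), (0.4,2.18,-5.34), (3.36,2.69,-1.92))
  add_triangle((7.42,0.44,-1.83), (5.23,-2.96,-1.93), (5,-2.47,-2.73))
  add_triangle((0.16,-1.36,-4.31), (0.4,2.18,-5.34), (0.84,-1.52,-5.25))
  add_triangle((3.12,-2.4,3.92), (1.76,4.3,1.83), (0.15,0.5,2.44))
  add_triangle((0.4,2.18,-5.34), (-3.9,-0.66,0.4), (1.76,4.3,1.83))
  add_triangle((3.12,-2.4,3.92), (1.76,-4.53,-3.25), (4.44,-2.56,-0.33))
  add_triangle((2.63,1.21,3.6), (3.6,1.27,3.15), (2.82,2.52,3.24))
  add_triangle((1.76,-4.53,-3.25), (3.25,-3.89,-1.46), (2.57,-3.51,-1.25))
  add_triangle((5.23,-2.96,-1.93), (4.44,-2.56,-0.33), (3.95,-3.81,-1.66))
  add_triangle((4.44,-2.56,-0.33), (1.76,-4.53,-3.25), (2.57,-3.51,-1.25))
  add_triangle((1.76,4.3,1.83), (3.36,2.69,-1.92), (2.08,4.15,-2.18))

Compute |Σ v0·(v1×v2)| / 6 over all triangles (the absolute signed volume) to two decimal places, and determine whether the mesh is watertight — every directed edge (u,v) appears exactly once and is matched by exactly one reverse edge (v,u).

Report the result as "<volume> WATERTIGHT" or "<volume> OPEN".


Per-triangle v0·(v1×v2)/6:
  t1: +7.9395
  t2: +5.5743
  t3: +5.7354
  t4: +3.8659
  t5: +2.6158
  t6: -1.5102
  t7: +3.5414
  t8: +1.6983
  t9: +1.0264
  t10: +0.6568
  t11: +1.7849
  t12: +2.9294
  t13: +2.9215
  t14: +1.0725
  t15: +0.2488
  t16: +2.9055
  t17: +2.6253
  t18: +1.7582
  t19: +5.7672
  t20: +5.3288
  t21: +2.8986
  t22: +7.9809
  t23: +5.1786
  t24: +0.6417
  t25: +37.5480
  t26: +1.0507
  t27: +3.2929
  t28: +7.9738
  t29: +3.1054
  t30: +0.6383
  t31: +1.4399
  t32: +1.0553
  t33: +0.1679
  t34: +2.2512
  t35: +4.1437
  t36: +1.0174
  t37: +4.9703
  t38: +11.6921
  t39: +2.7939
  t40: +6.0798
  t41: +4.4664
  t42: +19.1474
  t43: +4.7737
  t44: +13.2345
  t45: +3.8633
  t46: +1.7712
  t47: +6.7415
  t48: +16.5452
  t49: +12.1876
  t50: +1.0577
  t51: +0.4527
  t52: +1.8040
  t53: -1.9268
  t54: +5.5509
Σ = +254.0753 → |volume| = 254.08

Directed edges: 162 total, each appears once with its reverse present → watertight.

254.08 WATERTIGHT


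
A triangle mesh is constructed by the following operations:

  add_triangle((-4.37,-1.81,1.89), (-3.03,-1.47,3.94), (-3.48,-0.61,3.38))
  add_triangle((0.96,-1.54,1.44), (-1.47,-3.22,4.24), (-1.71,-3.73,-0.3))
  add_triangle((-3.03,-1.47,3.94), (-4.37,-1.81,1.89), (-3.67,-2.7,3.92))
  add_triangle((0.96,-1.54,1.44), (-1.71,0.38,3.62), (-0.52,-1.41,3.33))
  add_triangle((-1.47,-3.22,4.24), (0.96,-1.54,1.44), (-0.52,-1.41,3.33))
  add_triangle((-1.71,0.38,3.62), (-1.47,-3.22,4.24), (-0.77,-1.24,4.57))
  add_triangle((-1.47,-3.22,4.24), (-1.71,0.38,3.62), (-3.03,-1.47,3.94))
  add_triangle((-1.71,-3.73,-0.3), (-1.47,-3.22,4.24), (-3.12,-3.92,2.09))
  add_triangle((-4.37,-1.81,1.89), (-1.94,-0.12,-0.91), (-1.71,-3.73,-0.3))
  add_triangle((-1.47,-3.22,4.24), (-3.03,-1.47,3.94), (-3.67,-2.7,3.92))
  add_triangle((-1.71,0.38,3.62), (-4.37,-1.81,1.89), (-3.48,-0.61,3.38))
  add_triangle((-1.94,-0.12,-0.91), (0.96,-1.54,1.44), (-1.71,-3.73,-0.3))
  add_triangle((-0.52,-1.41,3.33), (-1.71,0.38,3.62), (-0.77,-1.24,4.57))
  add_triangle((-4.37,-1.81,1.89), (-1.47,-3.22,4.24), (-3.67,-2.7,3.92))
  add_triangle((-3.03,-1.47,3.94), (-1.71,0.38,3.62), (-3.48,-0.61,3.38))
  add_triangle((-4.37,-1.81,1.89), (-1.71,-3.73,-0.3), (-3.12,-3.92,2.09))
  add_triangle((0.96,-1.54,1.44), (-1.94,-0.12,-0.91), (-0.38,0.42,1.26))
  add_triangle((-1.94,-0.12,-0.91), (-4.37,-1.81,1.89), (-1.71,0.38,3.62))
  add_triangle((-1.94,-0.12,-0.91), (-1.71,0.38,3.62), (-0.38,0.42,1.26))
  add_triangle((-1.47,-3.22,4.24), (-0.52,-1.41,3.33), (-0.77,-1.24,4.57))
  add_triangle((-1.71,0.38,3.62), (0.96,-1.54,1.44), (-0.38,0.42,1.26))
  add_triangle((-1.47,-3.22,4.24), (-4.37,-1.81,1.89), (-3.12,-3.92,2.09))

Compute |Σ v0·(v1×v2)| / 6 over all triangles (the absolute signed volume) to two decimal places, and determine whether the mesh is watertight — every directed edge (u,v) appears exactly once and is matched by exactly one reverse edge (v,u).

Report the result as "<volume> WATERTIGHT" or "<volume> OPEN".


Per-triangle v0·(v1×v2)/6:
  t1: +1.8858
  t2: +4.6536
  t3: +1.8945
  t4: +0.6668
  t5: +1.3540
  t6: +2.5180
  t7: +3.1902
  t8: +3.7092
  t9: +4.3669
  t10: +2.1601
  t11: -0.2581
  t12: -0.9001
  t13: -0.3817
  t14: +1.3390
  t15: +1.4599
  t16: +3.6196
  t17: -0.8857
  t18: +2.8203
  t19: +0.4082
  t20: +0.3562
  t21: +0.5043
  t22: +5.4895
Σ = +39.9706 → |volume| = 39.97

Directed edges: 66 total, each appears once with its reverse present → watertight.

39.97 WATERTIGHT


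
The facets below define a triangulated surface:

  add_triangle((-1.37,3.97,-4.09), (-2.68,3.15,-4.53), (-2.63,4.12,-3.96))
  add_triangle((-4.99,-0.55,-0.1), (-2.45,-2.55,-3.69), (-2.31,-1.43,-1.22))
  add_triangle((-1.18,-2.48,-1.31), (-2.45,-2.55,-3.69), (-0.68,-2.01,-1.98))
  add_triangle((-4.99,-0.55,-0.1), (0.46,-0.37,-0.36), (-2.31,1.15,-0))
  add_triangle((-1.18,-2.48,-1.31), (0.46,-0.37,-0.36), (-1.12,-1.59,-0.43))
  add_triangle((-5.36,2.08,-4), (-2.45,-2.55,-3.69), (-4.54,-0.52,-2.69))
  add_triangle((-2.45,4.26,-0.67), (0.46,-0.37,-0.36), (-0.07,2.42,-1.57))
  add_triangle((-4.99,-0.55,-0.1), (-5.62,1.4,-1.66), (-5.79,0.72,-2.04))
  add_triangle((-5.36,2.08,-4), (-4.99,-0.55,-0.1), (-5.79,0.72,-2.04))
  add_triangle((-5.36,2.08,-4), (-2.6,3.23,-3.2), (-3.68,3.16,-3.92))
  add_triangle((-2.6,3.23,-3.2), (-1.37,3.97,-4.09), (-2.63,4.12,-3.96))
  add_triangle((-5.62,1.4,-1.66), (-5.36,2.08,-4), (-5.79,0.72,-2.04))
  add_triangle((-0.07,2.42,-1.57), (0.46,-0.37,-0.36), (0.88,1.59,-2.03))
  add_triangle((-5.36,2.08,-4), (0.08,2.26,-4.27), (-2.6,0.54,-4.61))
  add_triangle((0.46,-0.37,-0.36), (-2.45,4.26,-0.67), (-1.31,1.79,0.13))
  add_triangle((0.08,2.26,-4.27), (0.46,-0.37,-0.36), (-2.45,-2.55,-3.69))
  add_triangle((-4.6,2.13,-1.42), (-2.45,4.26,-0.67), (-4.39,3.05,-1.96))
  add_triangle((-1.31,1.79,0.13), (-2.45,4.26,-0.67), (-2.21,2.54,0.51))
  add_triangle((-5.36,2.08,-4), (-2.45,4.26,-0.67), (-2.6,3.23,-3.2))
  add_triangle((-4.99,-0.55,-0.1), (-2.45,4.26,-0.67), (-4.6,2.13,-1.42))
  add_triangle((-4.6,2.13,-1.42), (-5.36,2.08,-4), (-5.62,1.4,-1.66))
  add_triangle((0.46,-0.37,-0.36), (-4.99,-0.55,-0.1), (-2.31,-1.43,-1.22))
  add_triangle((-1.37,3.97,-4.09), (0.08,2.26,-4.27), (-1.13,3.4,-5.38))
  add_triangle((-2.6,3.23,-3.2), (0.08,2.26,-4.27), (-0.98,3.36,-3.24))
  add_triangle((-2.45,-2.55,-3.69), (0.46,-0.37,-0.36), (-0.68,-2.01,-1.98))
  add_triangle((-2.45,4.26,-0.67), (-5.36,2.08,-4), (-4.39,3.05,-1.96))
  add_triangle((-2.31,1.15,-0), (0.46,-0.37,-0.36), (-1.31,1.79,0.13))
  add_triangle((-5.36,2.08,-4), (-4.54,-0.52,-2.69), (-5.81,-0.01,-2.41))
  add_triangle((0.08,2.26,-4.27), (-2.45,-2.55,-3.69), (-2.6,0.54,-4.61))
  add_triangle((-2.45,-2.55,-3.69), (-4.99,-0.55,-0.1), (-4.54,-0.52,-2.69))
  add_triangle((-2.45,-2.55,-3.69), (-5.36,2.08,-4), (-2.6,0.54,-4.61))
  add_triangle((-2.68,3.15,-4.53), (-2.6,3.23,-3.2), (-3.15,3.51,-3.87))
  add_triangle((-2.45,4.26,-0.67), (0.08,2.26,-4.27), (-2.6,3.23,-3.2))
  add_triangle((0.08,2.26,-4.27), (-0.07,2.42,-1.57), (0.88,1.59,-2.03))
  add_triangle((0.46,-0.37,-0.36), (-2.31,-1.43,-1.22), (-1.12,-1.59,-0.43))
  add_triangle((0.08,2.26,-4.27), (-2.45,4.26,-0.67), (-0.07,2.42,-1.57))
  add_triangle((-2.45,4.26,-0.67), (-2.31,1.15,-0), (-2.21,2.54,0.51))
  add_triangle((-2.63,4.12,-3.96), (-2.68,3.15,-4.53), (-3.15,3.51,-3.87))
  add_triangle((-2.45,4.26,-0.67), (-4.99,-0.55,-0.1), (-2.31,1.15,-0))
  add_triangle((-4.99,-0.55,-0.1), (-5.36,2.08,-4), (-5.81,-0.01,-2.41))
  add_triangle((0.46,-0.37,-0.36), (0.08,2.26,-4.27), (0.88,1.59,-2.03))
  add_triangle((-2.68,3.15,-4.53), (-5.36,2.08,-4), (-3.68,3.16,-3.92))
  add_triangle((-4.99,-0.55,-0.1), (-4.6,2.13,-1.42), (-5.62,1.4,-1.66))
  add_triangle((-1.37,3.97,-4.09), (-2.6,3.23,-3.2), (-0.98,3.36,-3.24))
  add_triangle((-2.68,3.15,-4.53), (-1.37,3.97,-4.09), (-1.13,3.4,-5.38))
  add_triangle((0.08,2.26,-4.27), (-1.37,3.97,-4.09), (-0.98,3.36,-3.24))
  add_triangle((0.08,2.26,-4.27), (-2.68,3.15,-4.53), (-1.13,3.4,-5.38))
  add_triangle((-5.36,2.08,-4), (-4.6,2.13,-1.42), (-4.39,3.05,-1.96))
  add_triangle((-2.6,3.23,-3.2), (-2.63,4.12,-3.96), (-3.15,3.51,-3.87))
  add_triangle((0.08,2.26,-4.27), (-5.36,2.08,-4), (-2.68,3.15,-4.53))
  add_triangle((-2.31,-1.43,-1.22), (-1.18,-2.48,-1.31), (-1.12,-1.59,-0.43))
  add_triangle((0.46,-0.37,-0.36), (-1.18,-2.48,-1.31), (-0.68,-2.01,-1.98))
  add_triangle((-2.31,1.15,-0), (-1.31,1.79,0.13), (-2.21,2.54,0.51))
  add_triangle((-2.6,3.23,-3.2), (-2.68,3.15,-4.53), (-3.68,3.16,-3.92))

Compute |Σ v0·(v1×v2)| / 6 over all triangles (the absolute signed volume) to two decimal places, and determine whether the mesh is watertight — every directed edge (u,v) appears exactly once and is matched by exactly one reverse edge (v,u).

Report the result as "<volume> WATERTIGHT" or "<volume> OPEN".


83.54 OPEN

Per-triangle v0·(v1×v2)/6:
  t1: +1.3270
  t2: +1.3336
  t3: +0.7370
  t4: -0.4151
  t5: +0.0830
  t6: +5.9778
  t7: -0.1837
  t8: +1.4835
  t9: +0.1234
  t10: +0.3798
  t11: -0.1776
  t12: +1.8653
  t13: -0.0432
  t14: +7.2778
  t15: -0.0111
  t16: +2.4574
  t17: +1.5166
  t18: +0.0378
  t19: +6.0224
  t20: +3.6408
  t21: +2.1850
  t22: +0.0497
  t23: +1.0125
  t24: -1.9764
  t25: +0.2286
  t26: +2.4975
  t27: -0.1506
  t28: +2.5134
  t29: +5.2027
  t30: +4.8688
  t31: +7.5691
  t32: -0.2157
  t33: +4.7005
  t34: +0.9886
  t35: -0.2489
  t36: +2.5085
  t37: +0.9684
  t38: +0.7101
  t39: +0.8997
  t40: +3.0537
  t41: +0.5022
  t42: +1.7020
  t43: +1.1635
  t44: +0.2329
  t45: +2.0154
  t46: +0.3567
  t47: +0.4281
  t48: +2.0155
  t49: +0.1238
  t50: +2.9831
  t51: +0.3459
  t52: +0.2226
  t53: -0.1514
  t54: +0.8007
Σ = +83.5388 → |volume| = 83.54

Directed edges: 162 total; 6 unmatched, e.g. (-2.45,-2.55,-3.69)→(-2.31,-1.43,-1.22) → open.


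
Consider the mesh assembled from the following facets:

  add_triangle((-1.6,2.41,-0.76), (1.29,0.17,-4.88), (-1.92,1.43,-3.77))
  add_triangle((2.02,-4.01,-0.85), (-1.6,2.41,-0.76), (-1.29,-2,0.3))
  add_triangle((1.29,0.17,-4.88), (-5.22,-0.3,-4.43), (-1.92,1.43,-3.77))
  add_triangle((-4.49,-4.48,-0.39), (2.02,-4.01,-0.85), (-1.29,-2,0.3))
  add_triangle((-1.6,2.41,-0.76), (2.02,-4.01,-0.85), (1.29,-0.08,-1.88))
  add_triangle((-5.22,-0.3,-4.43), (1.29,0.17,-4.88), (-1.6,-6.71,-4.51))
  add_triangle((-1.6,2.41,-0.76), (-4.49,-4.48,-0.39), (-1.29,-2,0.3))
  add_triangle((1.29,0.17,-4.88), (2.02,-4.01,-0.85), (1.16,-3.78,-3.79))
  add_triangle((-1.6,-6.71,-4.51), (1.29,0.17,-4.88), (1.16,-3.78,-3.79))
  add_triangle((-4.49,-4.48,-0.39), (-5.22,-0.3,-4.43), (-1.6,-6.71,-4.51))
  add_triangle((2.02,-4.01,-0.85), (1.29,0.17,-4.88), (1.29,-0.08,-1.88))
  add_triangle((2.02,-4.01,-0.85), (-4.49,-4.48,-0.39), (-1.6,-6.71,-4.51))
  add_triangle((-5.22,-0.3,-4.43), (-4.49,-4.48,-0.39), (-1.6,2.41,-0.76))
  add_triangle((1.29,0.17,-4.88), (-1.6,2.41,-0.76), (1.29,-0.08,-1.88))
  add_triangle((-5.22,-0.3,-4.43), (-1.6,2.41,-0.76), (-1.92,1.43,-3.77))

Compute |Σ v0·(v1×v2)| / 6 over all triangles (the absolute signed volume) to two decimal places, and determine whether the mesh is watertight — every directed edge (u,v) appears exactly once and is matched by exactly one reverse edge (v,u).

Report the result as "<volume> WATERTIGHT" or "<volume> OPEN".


Per-triangle v0·(v1×v2)/6:
  t1: +3.7519
  t2: -2.1381
  t3: +7.8283
  t4: +2.4050
  t5: -1.5420
  t6: +34.6638
  t7: +0.9041
  t8: +5.1927
  t9: +9.7674
  t10: +31.2722
  t11: +2.3931
  t12: +15.7853
  t13: +9.6413
  t14: +1.3243
  t15: +5.4606
Σ = +126.7098 → |volume| = 126.71

Directed edges: 45 total; 3 unmatched, e.g. (2.02,-4.01,-0.85)→(1.16,-3.78,-3.79) → open.

126.71 OPEN


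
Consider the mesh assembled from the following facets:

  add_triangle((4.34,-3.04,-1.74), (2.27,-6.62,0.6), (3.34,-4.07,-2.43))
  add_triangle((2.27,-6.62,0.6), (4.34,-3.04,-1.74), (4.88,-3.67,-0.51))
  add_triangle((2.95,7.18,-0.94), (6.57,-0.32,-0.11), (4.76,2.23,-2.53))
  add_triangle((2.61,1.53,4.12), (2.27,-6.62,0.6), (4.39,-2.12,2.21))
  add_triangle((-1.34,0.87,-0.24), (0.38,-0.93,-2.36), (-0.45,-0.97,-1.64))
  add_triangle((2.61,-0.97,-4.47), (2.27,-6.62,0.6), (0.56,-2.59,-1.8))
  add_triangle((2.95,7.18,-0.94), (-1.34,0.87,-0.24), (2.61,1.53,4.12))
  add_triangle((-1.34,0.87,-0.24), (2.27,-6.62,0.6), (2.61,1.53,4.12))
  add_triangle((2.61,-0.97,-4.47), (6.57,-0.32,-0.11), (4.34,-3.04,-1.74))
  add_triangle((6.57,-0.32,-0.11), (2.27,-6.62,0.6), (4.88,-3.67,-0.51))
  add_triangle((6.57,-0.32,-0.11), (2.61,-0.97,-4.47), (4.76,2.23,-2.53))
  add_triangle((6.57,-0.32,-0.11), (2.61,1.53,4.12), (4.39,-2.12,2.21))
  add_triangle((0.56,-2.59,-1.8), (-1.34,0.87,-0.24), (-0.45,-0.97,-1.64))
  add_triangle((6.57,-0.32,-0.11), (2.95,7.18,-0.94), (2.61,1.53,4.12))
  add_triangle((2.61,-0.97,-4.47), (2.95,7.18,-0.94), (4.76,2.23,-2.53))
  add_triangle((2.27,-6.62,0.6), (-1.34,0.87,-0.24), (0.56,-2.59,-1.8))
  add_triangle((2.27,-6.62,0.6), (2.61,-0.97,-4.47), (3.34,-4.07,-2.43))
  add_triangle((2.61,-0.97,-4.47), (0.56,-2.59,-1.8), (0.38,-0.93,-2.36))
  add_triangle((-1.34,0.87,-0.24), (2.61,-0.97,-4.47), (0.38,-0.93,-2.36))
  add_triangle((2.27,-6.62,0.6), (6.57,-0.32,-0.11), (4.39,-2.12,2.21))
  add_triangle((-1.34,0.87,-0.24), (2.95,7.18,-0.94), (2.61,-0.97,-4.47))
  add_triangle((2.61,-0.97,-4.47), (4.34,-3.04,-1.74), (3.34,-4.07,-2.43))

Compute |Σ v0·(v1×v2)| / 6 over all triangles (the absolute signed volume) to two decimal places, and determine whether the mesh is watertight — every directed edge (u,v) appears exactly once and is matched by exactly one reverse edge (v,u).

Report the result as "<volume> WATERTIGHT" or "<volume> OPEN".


188.69 OPEN

Per-triangle v0·(v1×v2)/6:
  t1: +5.8593
  t2: +4.9879
  t3: +17.2492
  t4: +10.2328
  t5: +0.4465
  t6: +6.7628
  t7: +8.4768
  t8: +4.3372
  t9: +12.1709
  t10: +5.4507
  t11: +14.1936
  t12: +12.8343
  t13: +0.2397
  t14: +35.0066
  t15: +13.0874
  t16: +2.2802
  t17: +2.7454
  t18: +1.4824
  t19: +1.1464
  t20: +14.9447
  t21: +9.7918
  t22: +4.9625
Σ = +188.6889 → |volume| = 188.69

Directed edges: 66 total; 6 unmatched, e.g. (4.34,-3.04,-1.74)→(4.88,-3.67,-0.51) → open.


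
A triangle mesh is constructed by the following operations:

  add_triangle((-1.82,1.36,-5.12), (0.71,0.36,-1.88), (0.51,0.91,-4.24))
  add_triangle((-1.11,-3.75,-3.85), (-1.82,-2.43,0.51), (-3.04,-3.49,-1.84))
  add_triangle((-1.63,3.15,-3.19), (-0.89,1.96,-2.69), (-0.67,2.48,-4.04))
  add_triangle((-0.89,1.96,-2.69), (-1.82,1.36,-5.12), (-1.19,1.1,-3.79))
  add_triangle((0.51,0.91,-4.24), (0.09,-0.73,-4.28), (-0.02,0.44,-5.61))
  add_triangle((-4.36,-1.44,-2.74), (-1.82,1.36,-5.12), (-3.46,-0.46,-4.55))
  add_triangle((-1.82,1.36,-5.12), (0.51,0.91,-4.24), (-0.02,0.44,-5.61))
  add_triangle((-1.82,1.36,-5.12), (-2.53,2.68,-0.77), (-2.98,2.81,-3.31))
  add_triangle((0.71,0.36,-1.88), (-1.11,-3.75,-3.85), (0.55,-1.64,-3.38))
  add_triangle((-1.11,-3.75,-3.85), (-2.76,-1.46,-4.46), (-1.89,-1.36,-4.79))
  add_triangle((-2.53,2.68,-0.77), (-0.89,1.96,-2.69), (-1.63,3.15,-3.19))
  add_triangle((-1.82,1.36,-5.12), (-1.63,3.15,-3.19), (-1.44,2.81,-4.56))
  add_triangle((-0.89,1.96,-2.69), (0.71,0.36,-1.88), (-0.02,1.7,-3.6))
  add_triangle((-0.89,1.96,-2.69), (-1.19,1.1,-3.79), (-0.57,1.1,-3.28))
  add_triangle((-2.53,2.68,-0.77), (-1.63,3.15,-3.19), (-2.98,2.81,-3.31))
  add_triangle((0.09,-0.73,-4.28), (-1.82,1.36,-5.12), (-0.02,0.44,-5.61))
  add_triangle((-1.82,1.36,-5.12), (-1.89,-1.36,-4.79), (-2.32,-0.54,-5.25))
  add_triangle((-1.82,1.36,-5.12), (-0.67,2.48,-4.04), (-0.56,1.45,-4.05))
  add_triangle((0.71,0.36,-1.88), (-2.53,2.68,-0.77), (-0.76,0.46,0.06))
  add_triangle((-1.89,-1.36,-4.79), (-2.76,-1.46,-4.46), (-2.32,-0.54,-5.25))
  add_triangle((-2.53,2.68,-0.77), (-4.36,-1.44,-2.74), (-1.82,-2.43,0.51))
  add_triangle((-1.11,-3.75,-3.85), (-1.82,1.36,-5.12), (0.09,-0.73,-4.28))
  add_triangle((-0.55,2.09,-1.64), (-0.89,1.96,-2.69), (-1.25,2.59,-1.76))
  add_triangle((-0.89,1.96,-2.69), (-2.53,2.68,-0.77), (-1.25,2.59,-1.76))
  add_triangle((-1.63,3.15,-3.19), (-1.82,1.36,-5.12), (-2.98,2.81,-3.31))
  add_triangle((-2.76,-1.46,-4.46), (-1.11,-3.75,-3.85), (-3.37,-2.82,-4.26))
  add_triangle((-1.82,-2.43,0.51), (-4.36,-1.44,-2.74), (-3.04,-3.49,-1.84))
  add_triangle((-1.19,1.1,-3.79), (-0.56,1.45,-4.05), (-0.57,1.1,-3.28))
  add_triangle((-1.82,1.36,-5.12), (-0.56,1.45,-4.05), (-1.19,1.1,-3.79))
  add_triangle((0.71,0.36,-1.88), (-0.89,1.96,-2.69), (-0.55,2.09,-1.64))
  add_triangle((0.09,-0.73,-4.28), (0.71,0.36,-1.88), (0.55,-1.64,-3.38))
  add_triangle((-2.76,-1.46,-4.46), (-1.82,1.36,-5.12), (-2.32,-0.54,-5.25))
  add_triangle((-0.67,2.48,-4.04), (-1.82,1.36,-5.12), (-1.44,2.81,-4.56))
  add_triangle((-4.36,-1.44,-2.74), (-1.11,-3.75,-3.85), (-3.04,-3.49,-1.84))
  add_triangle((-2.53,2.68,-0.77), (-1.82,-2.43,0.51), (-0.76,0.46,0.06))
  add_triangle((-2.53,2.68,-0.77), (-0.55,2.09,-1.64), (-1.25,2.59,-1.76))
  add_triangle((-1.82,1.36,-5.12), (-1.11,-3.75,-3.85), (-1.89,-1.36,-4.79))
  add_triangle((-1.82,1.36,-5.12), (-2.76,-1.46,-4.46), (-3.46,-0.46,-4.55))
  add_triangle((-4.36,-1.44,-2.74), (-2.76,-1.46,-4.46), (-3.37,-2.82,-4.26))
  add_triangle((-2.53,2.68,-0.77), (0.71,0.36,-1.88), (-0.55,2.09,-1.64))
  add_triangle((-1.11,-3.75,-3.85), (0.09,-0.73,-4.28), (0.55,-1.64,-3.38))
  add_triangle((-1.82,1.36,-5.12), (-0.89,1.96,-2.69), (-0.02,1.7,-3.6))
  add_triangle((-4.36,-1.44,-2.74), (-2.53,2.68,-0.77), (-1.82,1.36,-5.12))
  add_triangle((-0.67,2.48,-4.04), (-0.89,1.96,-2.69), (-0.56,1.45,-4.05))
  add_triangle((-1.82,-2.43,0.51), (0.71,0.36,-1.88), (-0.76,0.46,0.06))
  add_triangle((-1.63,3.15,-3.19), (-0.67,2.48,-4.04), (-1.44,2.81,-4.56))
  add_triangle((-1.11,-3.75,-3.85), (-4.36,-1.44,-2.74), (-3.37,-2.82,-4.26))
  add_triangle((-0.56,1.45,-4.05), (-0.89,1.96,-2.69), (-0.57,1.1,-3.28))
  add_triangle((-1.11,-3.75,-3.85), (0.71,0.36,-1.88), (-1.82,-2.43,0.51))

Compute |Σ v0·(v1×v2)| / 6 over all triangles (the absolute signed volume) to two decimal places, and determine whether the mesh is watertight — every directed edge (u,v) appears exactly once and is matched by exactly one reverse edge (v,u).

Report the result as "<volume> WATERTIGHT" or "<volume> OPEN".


Per-triangle v0·(v1×v2)/6:
  t1: +0.0144
  t2: +2.5699
  t3: -0.1273
  t4: -0.1618
  t5: +0.5801
  t6: +1.4126
  t7: +1.4434
  t8: -0.0920
  t9: -0.8161
  t10: +2.1848
  t11: -0.2964
  t12: +1.0323
  t13: +0.0210
  t14: -0.3468
  t15: +1.8361
  t16: +1.7010
  t17: +0.7101
  t18: +0.8114
  t19: -0.1684
  t20: +0.7975
  t21: +5.3145
  t22: +6.1508
  t23: +0.2636
  t24: +0.6995
  t25: +2.7263
  t26: +2.7063
  t27: +2.8938
  t28: +0.0132
  t29: -0.0198
  t30: +0.5312
  t31: +0.7412
  t32: +0.9149
  t33: +0.8279
  t34: +5.8680
  t35: +0.3805
  t36: +0.0908
  t37: +1.3436
  t38: +2.4859
  t39: +2.5270
  t40: -0.6418
  t41: +1.9603
  t42: +1.2968
  t43: +11.3265
  t44: -0.2865
  t45: -0.7793
  t46: +0.5407
  t47: +1.3564
  t48: -0.1044
  t49: -0.4144
Σ = +63.8195 → |volume| = 63.82

Directed edges: 147 total; 9 unmatched, e.g. (-1.82,1.36,-5.12)→(0.71,0.36,-1.88) → open.

63.82 OPEN
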